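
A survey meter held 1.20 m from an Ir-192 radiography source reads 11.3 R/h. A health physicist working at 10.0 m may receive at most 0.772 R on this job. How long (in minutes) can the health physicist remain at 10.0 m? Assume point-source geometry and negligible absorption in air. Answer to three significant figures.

285 min

Since intensity falls as 1/r², rate at 10.0 m:
(1.20/10.0)² = 0.01440, so 11.3 × 0.01440 = 0.1627 R/h.
Stay time = 0.772 R ÷ 0.1627 R/h = 4.745 h = 284.7 min.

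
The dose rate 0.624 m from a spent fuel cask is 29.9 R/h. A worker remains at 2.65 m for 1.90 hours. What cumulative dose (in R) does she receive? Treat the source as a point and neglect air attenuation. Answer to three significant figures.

Applying the 1/r² law, rate at 2.65 m:
29.9 × (0.624/2.65)² = 29.9 × 0.05545 = 1.658 R/h.
Dose = rate × time = 1.658 R/h × 1.900 h = 3.150 R.

3.15 R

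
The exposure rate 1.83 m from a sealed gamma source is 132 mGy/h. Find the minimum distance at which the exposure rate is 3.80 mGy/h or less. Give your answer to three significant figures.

10.8 m

Intensity scales as (d₁/d₂)², so d₂ = d₁·√(I₁/I₂).
I₁/I₂ = 132/3.80 = 34.74, so d₂ = 1.83 × √34.74 = 10.79 m.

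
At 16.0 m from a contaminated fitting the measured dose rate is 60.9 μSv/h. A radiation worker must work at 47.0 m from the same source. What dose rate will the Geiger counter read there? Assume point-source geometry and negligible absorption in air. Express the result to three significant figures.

7.06 μSv/h

Intensity scales as (d₁/d₂)², so scaling from 16.0 m to 47.0 m:
60.9 × (16.0/47.0)² = 60.9 × 0.1159 = 7.058 μSv/h.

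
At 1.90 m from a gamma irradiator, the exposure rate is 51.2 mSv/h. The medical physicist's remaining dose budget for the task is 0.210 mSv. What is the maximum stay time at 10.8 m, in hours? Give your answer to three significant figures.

Using I₁d₁² = I₂d₂², rate at 10.8 m:
(1.90/10.8)² = 0.03095, so 51.2 × 0.03095 = 1.585 mSv/h.
Stay time = 0.210 mSv ÷ 1.585 mSv/h = 0.1325 h.

0.133 h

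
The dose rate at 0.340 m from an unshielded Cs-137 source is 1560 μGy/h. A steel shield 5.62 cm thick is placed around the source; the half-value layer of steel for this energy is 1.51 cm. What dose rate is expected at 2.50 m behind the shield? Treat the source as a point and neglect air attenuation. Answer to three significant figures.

Distance alone: 1560 × (0.340/2.50)² = 1560 × 0.01850 = 28.86 μGy/h.
Shield: 5.62/1.51 = 3.722 half-value layers → attenuation 2^(−3.722) = 0.07578.
Combined: 28.86 × 0.07578 = 2.187 μGy/h.

2.19 μGy/h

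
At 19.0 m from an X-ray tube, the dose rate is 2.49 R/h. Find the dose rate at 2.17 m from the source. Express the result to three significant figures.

191 R/h

By the inverse-square law, the rate at 2.17 m is
2.49 × (19.0/2.17)² = 2.49 × 76.66 = 190.9 R/h.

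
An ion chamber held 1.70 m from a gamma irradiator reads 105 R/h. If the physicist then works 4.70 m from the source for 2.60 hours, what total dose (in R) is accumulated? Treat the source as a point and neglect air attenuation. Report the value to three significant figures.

Using I₁d₁² = I₂d₂², rate at 4.70 m:
105 × (1.70/4.70)² = 105 × 0.1308 = 13.73 R/h.
Dose = rate × time = 13.73 R/h × 2.600 h = 35.70 R.

35.7 R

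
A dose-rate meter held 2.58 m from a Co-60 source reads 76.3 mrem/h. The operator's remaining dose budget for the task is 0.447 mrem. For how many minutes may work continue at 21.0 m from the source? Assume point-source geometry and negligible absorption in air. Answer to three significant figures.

By the inverse-square law, rate at 21.0 m:
(2.58/21.0)² = 0.01509, so 76.3 × 0.01509 = 1.151 mrem/h.
Stay time = 0.447 mrem ÷ 1.151 mrem/h = 0.3884 h = 23.30 min.

23.3 min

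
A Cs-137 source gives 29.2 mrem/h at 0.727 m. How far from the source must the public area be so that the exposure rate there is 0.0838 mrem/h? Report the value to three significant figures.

13.6 m

Since intensity falls as 1/r², d₂ = d₁·√(I₁/I₂).
I₁/I₂ = 29.2/0.0838 = 348.4, so d₂ = 0.727 × √348.4 = 13.57 m.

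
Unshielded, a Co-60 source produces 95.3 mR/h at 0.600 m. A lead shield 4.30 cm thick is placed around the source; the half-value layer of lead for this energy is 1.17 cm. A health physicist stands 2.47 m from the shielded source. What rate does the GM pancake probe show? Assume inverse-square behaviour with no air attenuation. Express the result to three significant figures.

Distance alone: 95.3 × (0.600/2.47)² = 95.3 × 0.05901 = 5.624 mR/h.
Shield: 4.30/1.17 = 3.675 half-value layers → attenuation 2^(−3.675) = 0.07829.
Combined: 5.624 × 0.07829 = 0.4403 mR/h.

0.440 mR/h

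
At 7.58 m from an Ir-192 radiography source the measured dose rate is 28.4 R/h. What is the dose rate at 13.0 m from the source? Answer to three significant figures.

Applying the 1/r² law, scaling from 7.58 m to 13.0 m:
28.4 × (7.58/13.0)² = 28.4 × 0.3400 = 9.656 R/h.

9.66 R/h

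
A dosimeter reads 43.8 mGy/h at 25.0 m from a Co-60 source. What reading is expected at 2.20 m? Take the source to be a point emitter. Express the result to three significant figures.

5660 mGy/h

Using I₁d₁² = I₂d₂², the rate at 2.20 m is
43.8 × (25.0/2.20)² = 43.8 × 129.1 = 5655 mGy/h.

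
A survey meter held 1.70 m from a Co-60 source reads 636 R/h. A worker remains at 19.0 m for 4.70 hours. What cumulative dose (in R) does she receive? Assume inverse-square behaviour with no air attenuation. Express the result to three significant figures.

23.9 R

Applying the 1/r² law, rate at 19.0 m:
636 × (1.70/19.0)² = 636 × 0.008006 = 5.092 R/h.
Dose = rate × time = 5.092 R/h × 4.700 h = 23.93 R.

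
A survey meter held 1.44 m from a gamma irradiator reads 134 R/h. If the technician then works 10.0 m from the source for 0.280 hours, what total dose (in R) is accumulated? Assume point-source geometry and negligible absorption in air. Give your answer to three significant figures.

0.778 R

Intensity scales as (d₁/d₂)², so rate at 10.0 m:
134 × (1.44/10.0)² = 134 × 0.02074 = 2.779 R/h.
Dose = rate × time = 2.779 R/h × 0.2800 h = 0.7781 R.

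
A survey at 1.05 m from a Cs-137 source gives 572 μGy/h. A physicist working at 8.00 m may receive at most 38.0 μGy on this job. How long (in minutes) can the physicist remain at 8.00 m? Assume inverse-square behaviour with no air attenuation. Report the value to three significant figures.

Applying the 1/r² law, rate at 8.00 m:
(1.05/8.00)² = 0.01723, so 572 × 0.01723 = 9.856 μGy/h.
Stay time = 38.0 μGy ÷ 9.856 μGy/h = 3.856 h = 231.4 min.

231 min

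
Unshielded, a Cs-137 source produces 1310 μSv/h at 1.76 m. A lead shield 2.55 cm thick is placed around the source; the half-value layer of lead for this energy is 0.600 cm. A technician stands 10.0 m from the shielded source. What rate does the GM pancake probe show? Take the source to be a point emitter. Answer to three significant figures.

2.13 μSv/h

Distance alone: 1310 × (1.76/10.0)² = 1310 × 0.03098 = 40.58 μSv/h.
Shield: 2.55/0.600 = 4.250 half-value layers → attenuation 2^(−4.250) = 0.05256.
Combined: 40.58 × 0.05256 = 2.133 μSv/h.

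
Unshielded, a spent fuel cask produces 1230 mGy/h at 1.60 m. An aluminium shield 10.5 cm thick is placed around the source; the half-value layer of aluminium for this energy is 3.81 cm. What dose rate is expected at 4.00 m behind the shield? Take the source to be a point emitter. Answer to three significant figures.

29.1 mGy/h

Distance alone: (1.60/4.00)² = 0.1600, so 1230 × 0.1600 = 196.8 mGy/h.
Shield: 10.5/3.81 = 2.756 half-value layers → attenuation 2^(−2.756) = 0.1480.
Combined: 196.8 × 0.1480 = 29.13 mGy/h.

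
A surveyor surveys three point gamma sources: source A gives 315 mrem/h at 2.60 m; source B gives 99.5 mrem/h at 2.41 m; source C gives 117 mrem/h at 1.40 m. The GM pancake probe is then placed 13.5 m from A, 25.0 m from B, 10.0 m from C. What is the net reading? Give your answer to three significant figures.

14.9 mrem/h

By superposition, sum each source's inverse-square contribution:
A: 315 × (2.60/13.5)² = 11.68 mrem/h
B: 99.5 × (2.41/25.0)² = 0.9246 mrem/h
C: 117 × (1.40/10.0)² = 2.293 mrem/h
Total = 11.68 + 0.9246 + 2.293 = 14.90 mrem/h.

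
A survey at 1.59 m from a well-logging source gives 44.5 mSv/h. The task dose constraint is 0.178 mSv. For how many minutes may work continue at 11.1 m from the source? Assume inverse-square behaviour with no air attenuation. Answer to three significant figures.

Since intensity falls as 1/r², rate at 11.1 m:
44.5 × (1.59/11.1)² = 44.5 × 0.02052 = 0.9131 mSv/h.
Stay time = 0.178 mSv ÷ 0.9131 mSv/h = 0.1949 h = 11.69 min.

11.7 min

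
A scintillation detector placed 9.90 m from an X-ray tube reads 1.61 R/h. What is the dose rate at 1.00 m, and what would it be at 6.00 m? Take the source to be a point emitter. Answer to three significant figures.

158 R/h; 4.38 R/h

Applying the 1/r² law,
At 1.00 m: 1.61 × (9.90/1.00)² = 1.61 × 98.01 = 157.8 R/h
At 6.00 m: (1.00/6.00)² = 0.02778, so 157.8 × 0.02778 = 4.384 R/h.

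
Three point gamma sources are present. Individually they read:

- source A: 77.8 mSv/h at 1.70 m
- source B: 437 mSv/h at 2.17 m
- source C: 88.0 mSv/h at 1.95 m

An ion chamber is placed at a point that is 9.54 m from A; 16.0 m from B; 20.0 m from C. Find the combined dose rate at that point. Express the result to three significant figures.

11.3 mSv/h

Each source contributes Iᵢ·(dᵢ/rᵢ)²; contributions add.
A: 77.8 × (1.70/9.54)² = 2.470 mSv/h
B: 437 × (2.17/16.0)² = 8.038 mSv/h
C: 88.0 × (1.95/20.0)² = 0.8366 mSv/h
Total = 2.470 + 8.038 + 0.8366 = 11.34 mSv/h.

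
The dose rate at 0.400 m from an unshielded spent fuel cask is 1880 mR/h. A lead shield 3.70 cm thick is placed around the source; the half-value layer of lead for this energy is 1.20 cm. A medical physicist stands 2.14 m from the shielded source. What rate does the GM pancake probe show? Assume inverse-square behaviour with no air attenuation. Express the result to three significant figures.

Distance alone: 1880 × (0.400/2.14)² = 1880 × 0.03494 = 65.69 mR/h.
Shield: 3.70/1.20 = 3.083 half-value layers → attenuation 2^(−3.083) = 0.1180.
Combined: 65.69 × 0.1180 = 7.751 mR/h.

7.75 mR/h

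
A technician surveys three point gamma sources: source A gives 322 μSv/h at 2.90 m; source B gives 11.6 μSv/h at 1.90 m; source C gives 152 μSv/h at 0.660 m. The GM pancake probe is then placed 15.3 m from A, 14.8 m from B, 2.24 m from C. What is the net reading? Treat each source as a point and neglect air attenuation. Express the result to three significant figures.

25.0 μSv/h

Each source contributes Iᵢ·(dᵢ/rᵢ)²; contributions add.
A: 322 × (2.90/15.3)² = 11.57 μSv/h
B: 11.6 × (1.90/14.8)² = 0.1912 μSv/h
C: 152 × (0.660/2.24)² = 13.20 μSv/h
Total = 11.57 + 0.1912 + 13.20 = 24.96 μSv/h.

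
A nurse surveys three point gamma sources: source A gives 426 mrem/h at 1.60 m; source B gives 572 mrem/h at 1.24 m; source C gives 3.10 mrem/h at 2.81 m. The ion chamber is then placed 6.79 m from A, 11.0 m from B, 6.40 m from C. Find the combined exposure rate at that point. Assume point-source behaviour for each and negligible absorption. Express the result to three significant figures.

Each source contributes Iᵢ·(dᵢ/rᵢ)²; contributions add.
A: 426 × (1.60/6.79)² = 23.65 mrem/h
B: 572 × (1.24/11.0)² = 7.269 mrem/h
C: 3.10 × (2.81/6.40)² = 0.5976 mrem/h
Total = 23.65 + 7.269 + 0.5976 = 31.52 mrem/h.

31.5 mrem/h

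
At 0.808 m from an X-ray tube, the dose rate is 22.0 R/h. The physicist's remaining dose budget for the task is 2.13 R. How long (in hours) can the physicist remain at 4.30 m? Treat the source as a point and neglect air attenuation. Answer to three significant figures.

By the inverse-square law, rate at 4.30 m:
22.0 × (0.808/4.30)² = 22.0 × 0.03531 = 0.7768 R/h.
Stay time = 2.13 R ÷ 0.7768 R/h = 2.742 h.

2.74 h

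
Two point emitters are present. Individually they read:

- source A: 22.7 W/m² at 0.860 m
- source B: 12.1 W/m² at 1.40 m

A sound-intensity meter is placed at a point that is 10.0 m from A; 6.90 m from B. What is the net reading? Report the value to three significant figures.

0.666 W/m²

By superposition, sum each source's inverse-square contribution:
A: 22.7 × (0.860/10.0)² = 0.1679 W/m²
B: 12.1 × (1.40/6.90)² = 0.4981 W/m²
Total = 0.1679 + 0.4981 = 0.6660 W/m².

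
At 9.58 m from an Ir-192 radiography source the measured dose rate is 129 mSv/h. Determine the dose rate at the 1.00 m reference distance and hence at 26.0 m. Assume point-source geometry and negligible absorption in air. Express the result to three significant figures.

11800 mSv/h; 17.5 mSv/h

Using I₁d₁² = I₂d₂²,
At 1.00 m: (9.58/1.00)² = 91.78, so 129 × 91.78 = 11840 mSv/h
At 26.0 m: 11840 × (1.00/26.0)² = 11840 × 0.001479 = 17.51 mSv/h.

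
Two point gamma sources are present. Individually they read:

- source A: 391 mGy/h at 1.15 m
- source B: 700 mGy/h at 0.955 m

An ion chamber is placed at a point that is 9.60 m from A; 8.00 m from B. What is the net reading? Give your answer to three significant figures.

15.6 mGy/h

By superposition, sum each source's inverse-square contribution:
A: 391 × (1.15/9.60)² = 5.611 mGy/h
B: 700 × (0.955/8.00)² = 9.975 mGy/h
Total = 5.611 + 9.975 = 15.59 mGy/h.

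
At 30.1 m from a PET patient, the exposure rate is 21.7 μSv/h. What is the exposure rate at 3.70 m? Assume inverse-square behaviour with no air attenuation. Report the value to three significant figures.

By the inverse-square law, the rate at 3.70 m is
(30.1/3.70)² = 66.18, so 21.7 × 66.18 = 1436 μSv/h.

1440 μSv/h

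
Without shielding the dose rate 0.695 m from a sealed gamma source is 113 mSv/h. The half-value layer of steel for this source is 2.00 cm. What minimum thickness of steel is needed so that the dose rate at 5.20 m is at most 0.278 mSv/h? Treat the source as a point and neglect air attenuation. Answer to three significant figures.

At 5.20 m, distance alone gives 113 × (0.695/5.20)² = 113 × 0.01786 = 2.018 mSv/h.
Further attenuation needed: 2.018/0.278 = 7.259.
n = log₂(7.259) = 2.860 half-value layers.
Thickness = 2.860 × 2.00 cm = 5.720 cm.

5.72 cm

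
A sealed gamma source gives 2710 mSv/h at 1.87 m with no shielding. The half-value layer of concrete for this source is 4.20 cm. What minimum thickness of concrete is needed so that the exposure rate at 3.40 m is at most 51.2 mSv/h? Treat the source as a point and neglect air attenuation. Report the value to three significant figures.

At 3.40 m, distance alone gives 2710 × (1.87/3.40)² = 2710 × 0.3025 = 819.8 mSv/h.
Further attenuation needed: 819.8/51.2 = 16.01.
n = log₂(16.01) = 4.001 half-value layers.
Thickness = 4.001 × 4.20 cm = 16.80 cm.

16.8 cm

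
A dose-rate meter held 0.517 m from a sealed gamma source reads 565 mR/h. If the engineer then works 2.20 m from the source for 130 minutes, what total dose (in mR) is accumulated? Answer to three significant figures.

67.6 mR

By the inverse-square law, rate at 2.20 m:
565 × (0.517/2.20)² = 565 × 0.05522 = 31.20 mR/h.
Dose = rate × time = 31.20 mR/h × 2.167 h = 67.61 mR.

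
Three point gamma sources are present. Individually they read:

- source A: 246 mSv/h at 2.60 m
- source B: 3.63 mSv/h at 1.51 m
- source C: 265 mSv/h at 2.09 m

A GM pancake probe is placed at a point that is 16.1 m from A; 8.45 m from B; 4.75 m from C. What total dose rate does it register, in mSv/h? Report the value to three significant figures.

57.8 mSv/h

By superposition, sum each source's inverse-square contribution:
A: 246 × (2.60/16.1)² = 6.415 mSv/h
B: 3.63 × (1.51/8.45)² = 0.1159 mSv/h
C: 265 × (2.09/4.75)² = 51.30 mSv/h
Total = 6.415 + 0.1159 + 51.30 = 57.83 mSv/h.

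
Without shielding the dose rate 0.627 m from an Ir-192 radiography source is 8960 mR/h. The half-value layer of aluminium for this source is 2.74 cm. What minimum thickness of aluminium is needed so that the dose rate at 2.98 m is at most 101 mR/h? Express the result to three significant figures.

At 2.98 m, distance alone gives 8960 × (0.627/2.98)² = 8960 × 0.04427 = 396.7 mR/h.
Further attenuation needed: 396.7/101 = 3.928.
n = log₂(3.928) = 1.974 half-value layers.
Thickness = 1.974 × 2.74 cm = 5.409 cm.

5.41 cm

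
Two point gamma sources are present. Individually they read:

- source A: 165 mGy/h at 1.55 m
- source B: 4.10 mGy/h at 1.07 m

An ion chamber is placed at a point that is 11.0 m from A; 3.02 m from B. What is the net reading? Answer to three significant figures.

3.79 mGy/h

By superposition, sum each source's inverse-square contribution:
A: 165 × (1.55/11.0)² = 3.276 mGy/h
B: 4.10 × (1.07/3.02)² = 0.5147 mGy/h
Total = 3.276 + 0.5147 = 3.791 mGy/h.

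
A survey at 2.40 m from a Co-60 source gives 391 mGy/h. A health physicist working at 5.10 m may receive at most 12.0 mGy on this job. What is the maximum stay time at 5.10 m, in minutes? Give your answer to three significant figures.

8.32 min

Intensity scales as (d₁/d₂)², so rate at 5.10 m:
391 × (2.40/5.10)² = 391 × 0.2215 = 86.61 mGy/h.
Stay time = 12.0 mGy ÷ 86.61 mGy/h = 0.1386 h = 8.316 min.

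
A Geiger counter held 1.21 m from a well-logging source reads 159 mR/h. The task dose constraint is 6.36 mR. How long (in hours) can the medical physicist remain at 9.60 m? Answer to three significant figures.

Intensity scales as (d₁/d₂)², so rate at 9.60 m:
159 × (1.21/9.60)² = 159 × 0.01589 = 2.527 mR/h.
Stay time = 6.36 mR ÷ 2.527 mR/h = 2.517 h.

2.52 h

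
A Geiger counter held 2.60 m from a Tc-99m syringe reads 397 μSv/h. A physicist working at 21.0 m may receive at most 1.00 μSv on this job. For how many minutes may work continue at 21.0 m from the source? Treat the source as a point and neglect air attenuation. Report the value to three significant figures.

Using I₁d₁² = I₂d₂², rate at 21.0 m:
(2.60/21.0)² = 0.01533, so 397 × 0.01533 = 6.086 μSv/h.
Stay time = 1.00 μSv ÷ 6.086 μSv/h = 0.1643 h = 9.858 min.

9.86 min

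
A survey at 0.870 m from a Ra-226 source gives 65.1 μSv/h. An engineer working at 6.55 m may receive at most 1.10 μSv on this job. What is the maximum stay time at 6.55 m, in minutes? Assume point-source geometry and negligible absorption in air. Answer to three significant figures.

Intensity scales as (d₁/d₂)², so rate at 6.55 m:
(0.870/6.55)² = 0.01764, so 65.1 × 0.01764 = 1.148 μSv/h.
Stay time = 1.10 μSv ÷ 1.148 μSv/h = 0.9582 h = 57.49 min.

57.5 min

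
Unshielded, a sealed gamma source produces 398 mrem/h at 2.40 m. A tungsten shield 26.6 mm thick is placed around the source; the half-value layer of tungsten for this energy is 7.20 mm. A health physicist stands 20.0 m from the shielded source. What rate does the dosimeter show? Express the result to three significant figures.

0.443 mrem/h

Distance alone: 398 × (2.40/20.0)² = 398 × 0.01440 = 5.731 mrem/h.
Shield: 26.6/7.20 = 3.694 half-value layers → attenuation 2^(−3.694) = 0.07727.
Combined: 5.731 × 0.07727 = 0.4428 mrem/h.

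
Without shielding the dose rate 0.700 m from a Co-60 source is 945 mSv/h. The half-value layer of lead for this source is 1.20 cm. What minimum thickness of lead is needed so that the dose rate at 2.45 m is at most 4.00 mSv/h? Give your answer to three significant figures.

At 2.45 m, distance alone gives 945 × (0.700/2.45)² = 945 × 0.08163 = 77.14 mSv/h.
Further attenuation needed: 77.14/4.00 = 19.29.
n = log₂(19.29) = 4.270 half-value layers.
Thickness = 4.270 × 1.20 cm = 5.124 cm.

5.12 cm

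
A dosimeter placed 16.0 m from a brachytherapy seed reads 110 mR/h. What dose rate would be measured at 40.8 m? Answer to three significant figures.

16.9 mR/h

By the inverse-square law, scaling from 16.0 m to 40.8 m:
110 × (16.0/40.8)² = 110 × 0.1538 = 16.92 mR/h.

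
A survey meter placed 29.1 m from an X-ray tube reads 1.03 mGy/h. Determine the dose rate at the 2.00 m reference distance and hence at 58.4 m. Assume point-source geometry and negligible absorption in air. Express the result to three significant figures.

Applying the 1/r² law,
At 2.00 m: 1.03 × (29.1/2.00)² = 1.03 × 211.7 = 218.1 mGy/h
At 58.4 m: (2.00/58.4)² = 0.001173, so 218.1 × 0.001173 = 0.2558 mGy/h.

218 mGy/h; 0.256 mGy/h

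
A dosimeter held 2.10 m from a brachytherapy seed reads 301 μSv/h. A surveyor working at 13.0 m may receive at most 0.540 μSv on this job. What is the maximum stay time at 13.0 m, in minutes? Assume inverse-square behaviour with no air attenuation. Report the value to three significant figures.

Intensity scales as (d₁/d₂)², so rate at 13.0 m:
301 × (2.10/13.0)² = 301 × 0.02609 = 7.853 μSv/h.
Stay time = 0.540 μSv ÷ 7.853 μSv/h = 0.06876 h = 4.126 min.

4.13 min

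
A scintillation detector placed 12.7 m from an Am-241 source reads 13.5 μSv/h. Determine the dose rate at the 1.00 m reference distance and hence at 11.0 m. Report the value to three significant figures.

2180 μSv/h; 18.0 μSv/h

Since intensity falls as 1/r²,
At 1.00 m: (12.7/1.00)² = 161.3, so 13.5 × 161.3 = 2178 μSv/h
At 11.0 m: 2178 × (1.00/11.0)² = 2178 × 0.008264 = 18.00 μSv/h.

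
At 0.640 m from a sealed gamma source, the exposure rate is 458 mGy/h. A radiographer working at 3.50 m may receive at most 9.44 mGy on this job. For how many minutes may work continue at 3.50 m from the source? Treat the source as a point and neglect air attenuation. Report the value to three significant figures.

Using I₁d₁² = I₂d₂², rate at 3.50 m:
(0.640/3.50)² = 0.03344, so 458 × 0.03344 = 15.32 mGy/h.
Stay time = 9.44 mGy ÷ 15.32 mGy/h = 0.6162 h = 36.97 min.

37.0 min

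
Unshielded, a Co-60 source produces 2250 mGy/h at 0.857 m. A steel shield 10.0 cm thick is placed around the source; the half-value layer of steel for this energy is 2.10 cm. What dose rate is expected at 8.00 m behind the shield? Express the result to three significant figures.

0.952 mGy/h

Distance alone: (0.857/8.00)² = 0.01148, so 2250 × 0.01148 = 25.83 mGy/h.
Shield: 10.0/2.10 = 4.762 half-value layers → attenuation 2^(−4.762) = 0.03685.
Combined: 25.83 × 0.03685 = 0.9518 mGy/h.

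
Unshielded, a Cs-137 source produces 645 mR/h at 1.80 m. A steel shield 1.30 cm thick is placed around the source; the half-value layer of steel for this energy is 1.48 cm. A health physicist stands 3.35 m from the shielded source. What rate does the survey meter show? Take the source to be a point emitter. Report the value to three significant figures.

101 mR/h

Distance alone: 645 × (1.80/3.35)² = 645 × 0.2887 = 186.2 mR/h.
Shield: 1.30/1.48 = 0.8784 half-value layers → attenuation 2^(−0.8784) = 0.5440.
Combined: 186.2 × 0.5440 = 101.3 mR/h.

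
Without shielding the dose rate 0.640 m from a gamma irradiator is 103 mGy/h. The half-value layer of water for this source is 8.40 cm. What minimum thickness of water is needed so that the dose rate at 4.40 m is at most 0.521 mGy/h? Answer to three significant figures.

At 4.40 m, distance alone gives 103 × (0.640/4.40)² = 103 × 0.02116 = 2.179 mGy/h.
Further attenuation needed: 2.179/0.521 = 4.182.
n = log₂(4.182) = 2.064 half-value layers.
Thickness = 2.064 × 8.40 cm = 17.34 cm.

17.3 cm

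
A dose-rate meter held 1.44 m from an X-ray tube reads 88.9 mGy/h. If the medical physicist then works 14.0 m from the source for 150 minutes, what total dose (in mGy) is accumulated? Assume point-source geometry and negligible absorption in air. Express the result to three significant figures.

Applying the 1/r² law, rate at 14.0 m:
(1.44/14.0)² = 0.01058, so 88.9 × 0.01058 = 0.9406 mGy/h.
Dose = rate × time = 0.9406 mGy/h × 2.500 h = 2.352 mGy.

2.35 mGy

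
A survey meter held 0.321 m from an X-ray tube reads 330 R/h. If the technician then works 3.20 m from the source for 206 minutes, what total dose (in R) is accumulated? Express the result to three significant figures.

Using I₁d₁² = I₂d₂², rate at 3.20 m:
(0.321/3.20)² = 0.01006, so 330 × 0.01006 = 3.320 R/h.
Dose = rate × time = 3.320 R/h × 3.433 h = 11.40 R.

11.4 R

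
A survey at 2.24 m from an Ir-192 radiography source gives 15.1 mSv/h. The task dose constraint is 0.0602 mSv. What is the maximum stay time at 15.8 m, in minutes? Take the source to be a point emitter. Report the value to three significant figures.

11.9 min

Since intensity falls as 1/r², rate at 15.8 m:
(2.24/15.8)² = 0.02010, so 15.1 × 0.02010 = 0.3035 mSv/h.
Stay time = 0.0602 mSv ÷ 0.3035 mSv/h = 0.1984 h = 11.90 min.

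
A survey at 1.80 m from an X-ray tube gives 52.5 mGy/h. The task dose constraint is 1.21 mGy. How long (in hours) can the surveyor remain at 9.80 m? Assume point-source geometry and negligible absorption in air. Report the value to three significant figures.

0.683 h

By the inverse-square law, rate at 9.80 m:
(1.80/9.80)² = 0.03374, so 52.5 × 0.03374 = 1.771 mGy/h.
Stay time = 1.21 mGy ÷ 1.771 mGy/h = 0.6832 h.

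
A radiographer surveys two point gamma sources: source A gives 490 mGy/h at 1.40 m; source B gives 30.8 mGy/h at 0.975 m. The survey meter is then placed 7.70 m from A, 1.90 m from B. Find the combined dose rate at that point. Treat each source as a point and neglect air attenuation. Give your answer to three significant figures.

By superposition, sum each source's inverse-square contribution:
A: 490 × (1.40/7.70)² = 16.20 mGy/h
B: 30.8 × (0.975/1.90)² = 8.111 mGy/h
Total = 16.20 + 8.111 = 24.31 mGy/h.

24.3 mGy/h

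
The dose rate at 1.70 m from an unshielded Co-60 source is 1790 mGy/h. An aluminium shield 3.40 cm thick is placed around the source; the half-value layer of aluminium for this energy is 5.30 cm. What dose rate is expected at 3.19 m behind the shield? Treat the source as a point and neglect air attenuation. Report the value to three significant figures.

326 mGy/h

Distance alone: 1790 × (1.70/3.19)² = 1790 × 0.2840 = 508.4 mGy/h.
Shield: 3.40/5.30 = 0.6415 half-value layers → attenuation 2^(−0.6415) = 0.6410.
Combined: 508.4 × 0.6410 = 325.9 mGy/h.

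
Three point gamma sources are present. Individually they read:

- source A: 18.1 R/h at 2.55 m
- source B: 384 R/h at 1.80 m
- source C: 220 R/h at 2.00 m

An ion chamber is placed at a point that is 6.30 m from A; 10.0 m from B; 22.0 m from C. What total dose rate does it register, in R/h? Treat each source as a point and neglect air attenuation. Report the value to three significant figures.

Each source contributes Iᵢ·(dᵢ/rᵢ)²; contributions add.
A: 18.1 × (2.55/6.30)² = 2.965 R/h
B: 384 × (1.80/10.0)² = 12.44 R/h
C: 220 × (2.00/22.0)² = 1.818 R/h
Total = 2.965 + 12.44 + 1.818 = 17.22 R/h.

17.2 R/h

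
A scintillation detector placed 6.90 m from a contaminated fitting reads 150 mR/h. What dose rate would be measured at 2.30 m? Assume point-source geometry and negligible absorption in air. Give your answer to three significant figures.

1350 mR/h

By the inverse-square law, scaling from 6.90 m to 2.30 m:
(6.90/2.30)² = 9.000, so 150 × 9.000 = 1350 mR/h.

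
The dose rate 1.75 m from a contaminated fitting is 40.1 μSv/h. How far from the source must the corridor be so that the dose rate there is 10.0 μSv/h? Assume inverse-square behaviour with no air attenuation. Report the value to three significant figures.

Applying the 1/r² law, d₂ = d₁·√(I₁/I₂).
I₁/I₂ = 40.1/10.0 = 4.010, so d₂ = 1.75 × √4.010 = 3.504 m.

3.50 m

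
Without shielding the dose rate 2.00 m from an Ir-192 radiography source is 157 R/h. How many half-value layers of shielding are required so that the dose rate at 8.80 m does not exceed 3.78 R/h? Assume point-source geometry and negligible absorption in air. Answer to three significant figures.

1.10 half-value layers

At 8.80 m, distance alone gives 157 × (2.00/8.80)² = 157 × 0.05165 = 8.109 R/h.
Further attenuation needed: 8.109/3.78 = 2.145.
n = log₂(2.145) = 1.101 half-value layers.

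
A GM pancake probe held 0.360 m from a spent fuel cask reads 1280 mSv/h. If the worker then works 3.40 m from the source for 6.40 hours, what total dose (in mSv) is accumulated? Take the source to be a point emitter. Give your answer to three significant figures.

Since intensity falls as 1/r², rate at 3.40 m:
1280 × (0.360/3.40)² = 1280 × 0.01121 = 14.35 mSv/h.
Dose = rate × time = 14.35 mSv/h × 6.400 h = 91.84 mSv.

91.8 mSv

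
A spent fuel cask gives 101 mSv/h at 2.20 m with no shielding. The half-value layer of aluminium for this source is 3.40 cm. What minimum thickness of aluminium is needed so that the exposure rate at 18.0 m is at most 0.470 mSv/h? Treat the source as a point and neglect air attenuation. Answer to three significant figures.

At 18.0 m, distance alone gives (2.20/18.0)² = 0.01494, so 101 × 0.01494 = 1.509 mSv/h.
Further attenuation needed: 1.509/0.470 = 3.211.
n = log₂(3.211) = 1.683 half-value layers.
Thickness = 1.683 × 3.40 cm = 5.722 cm.

5.72 cm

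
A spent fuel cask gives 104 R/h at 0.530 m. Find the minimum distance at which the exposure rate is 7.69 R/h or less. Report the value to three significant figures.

Applying the 1/r² law, d₂ = d₁·√(I₁/I₂).
I₁/I₂ = 104/7.69 = 13.52, so d₂ = 0.530 × √13.52 = 1.949 m.

1.95 m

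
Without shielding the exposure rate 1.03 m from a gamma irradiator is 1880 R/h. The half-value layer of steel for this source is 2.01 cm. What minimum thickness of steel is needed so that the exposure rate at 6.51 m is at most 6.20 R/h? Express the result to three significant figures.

5.88 cm

At 6.51 m, distance alone gives (1.03/6.51)² = 0.02503, so 1880 × 0.02503 = 47.06 R/h.
Further attenuation needed: 47.06/6.20 = 7.590.
n = log₂(7.590) = 2.924 half-value layers.
Thickness = 2.924 × 2.01 cm = 5.877 cm.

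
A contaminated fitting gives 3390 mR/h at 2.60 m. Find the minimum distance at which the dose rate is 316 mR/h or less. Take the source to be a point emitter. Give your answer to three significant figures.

8.52 m

Intensity scales as (d₁/d₂)², so d₂ = d₁·√(I₁/I₂).
I₁/I₂ = 3390/316 = 10.73, so d₂ = 2.60 × √10.73 = 8.517 m.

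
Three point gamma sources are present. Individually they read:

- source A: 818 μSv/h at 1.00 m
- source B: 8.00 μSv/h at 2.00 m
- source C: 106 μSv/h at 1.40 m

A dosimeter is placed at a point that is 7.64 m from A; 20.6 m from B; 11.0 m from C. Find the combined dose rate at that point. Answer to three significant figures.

By superposition, sum each source's inverse-square contribution:
A: 818 × (1.00/7.64)² = 14.01 μSv/h
B: 8.00 × (2.00/20.6)² = 0.07541 μSv/h
C: 106 × (1.40/11.0)² = 1.717 μSv/h
Total = 14.01 + 0.07541 + 1.717 = 15.80 μSv/h.

15.8 μSv/h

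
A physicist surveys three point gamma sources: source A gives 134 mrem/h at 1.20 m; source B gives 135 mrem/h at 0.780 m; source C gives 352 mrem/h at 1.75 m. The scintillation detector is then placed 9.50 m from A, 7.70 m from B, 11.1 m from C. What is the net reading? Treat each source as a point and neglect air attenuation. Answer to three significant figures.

12.3 mrem/h

By superposition, sum each source's inverse-square contribution:
A: 134 × (1.20/9.50)² = 2.138 mrem/h
B: 135 × (0.780/7.70)² = 1.385 mrem/h
C: 352 × (1.75/11.1)² = 8.749 mrem/h
Total = 2.138 + 1.385 + 8.749 = 12.27 mrem/h.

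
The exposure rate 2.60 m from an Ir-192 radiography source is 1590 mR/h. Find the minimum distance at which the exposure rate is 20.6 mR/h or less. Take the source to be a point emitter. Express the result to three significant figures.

Intensity scales as (d₁/d₂)², so d₂ = d₁·√(I₁/I₂).
I₁/I₂ = 1590/20.6 = 77.18, so d₂ = 2.60 × √77.18 = 22.84 m.

22.8 m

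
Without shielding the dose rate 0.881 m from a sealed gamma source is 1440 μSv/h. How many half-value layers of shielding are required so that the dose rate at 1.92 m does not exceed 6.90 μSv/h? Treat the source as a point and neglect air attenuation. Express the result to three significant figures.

At 1.92 m, distance alone gives 1440 × (0.881/1.92)² = 1440 × 0.2105 = 303.1 μSv/h.
Further attenuation needed: 303.1/6.90 = 43.93.
n = log₂(43.93) = 5.457 half-value layers.

5.46 half-value layers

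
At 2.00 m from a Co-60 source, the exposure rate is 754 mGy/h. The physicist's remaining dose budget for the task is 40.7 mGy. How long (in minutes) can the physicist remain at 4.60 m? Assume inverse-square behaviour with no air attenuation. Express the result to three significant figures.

17.1 min

Intensity scales as (d₁/d₂)², so rate at 4.60 m:
754 × (2.00/4.60)² = 754 × 0.1890 = 142.5 mGy/h.
Stay time = 40.7 mGy ÷ 142.5 mGy/h = 0.2856 h = 17.14 min.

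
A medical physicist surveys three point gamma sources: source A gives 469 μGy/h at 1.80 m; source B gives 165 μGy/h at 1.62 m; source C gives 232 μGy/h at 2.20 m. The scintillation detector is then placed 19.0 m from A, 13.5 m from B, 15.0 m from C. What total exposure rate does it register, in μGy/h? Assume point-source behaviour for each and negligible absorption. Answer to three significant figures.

11.6 μGy/h

By superposition, sum each source's inverse-square contribution:
A: 469 × (1.80/19.0)² = 4.209 μGy/h
B: 165 × (1.62/13.5)² = 2.376 μGy/h
C: 232 × (2.20/15.0)² = 4.991 μGy/h
Total = 4.209 + 2.376 + 4.991 = 11.58 μGy/h.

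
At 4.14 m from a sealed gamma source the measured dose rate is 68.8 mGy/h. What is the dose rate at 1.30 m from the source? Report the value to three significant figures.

698 mGy/h

By the inverse-square law, scaling from 4.14 m to 1.30 m:
(4.14/1.30)² = 10.14, so 68.8 × 10.14 = 697.6 mGy/h.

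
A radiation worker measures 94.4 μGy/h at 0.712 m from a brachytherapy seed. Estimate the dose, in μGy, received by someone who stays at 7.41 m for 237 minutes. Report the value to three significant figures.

By the inverse-square law, rate at 7.41 m:
(0.712/7.41)² = 0.009233, so 94.4 × 0.009233 = 0.8716 μGy/h.
Dose = rate × time = 0.8716 μGy/h × 3.950 h = 3.443 μGy.

3.44 μGy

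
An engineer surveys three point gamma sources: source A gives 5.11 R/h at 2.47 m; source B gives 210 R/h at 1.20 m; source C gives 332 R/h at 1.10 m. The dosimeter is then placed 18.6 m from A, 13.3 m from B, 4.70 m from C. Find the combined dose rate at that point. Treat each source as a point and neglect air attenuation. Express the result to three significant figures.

20.0 R/h

By superposition, sum each source's inverse-square contribution:
A: 5.11 × (2.47/18.6)² = 0.09011 R/h
B: 210 × (1.20/13.3)² = 1.710 R/h
C: 332 × (1.10/4.70)² = 18.19 R/h
Total = 0.09011 + 1.710 + 18.19 = 19.99 R/h.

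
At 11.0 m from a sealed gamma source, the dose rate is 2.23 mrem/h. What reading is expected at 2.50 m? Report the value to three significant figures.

43.2 mrem/h

By the inverse-square law, the rate at 2.50 m is
(11.0/2.50)² = 19.36, so 2.23 × 19.36 = 43.17 mrem/h.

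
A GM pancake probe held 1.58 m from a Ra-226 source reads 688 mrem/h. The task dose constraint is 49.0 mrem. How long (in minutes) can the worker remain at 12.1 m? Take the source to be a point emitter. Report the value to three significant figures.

Since intensity falls as 1/r², rate at 12.1 m:
(1.58/12.1)² = 0.01705, so 688 × 0.01705 = 11.73 mrem/h.
Stay time = 49.0 mrem ÷ 11.73 mrem/h = 4.177 h = 250.6 min.

251 min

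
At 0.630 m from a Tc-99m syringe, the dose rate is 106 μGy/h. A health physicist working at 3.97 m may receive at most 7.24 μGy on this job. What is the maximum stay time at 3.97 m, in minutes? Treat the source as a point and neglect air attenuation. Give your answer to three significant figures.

By the inverse-square law, rate at 3.97 m:
(0.630/3.97)² = 0.02518, so 106 × 0.02518 = 2.669 μGy/h.
Stay time = 7.24 μGy ÷ 2.669 μGy/h = 2.713 h = 162.8 min.

163 min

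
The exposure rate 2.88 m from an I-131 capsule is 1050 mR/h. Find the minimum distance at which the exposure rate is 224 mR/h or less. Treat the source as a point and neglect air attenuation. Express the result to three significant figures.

Applying the 1/r² law, d₂ = d₁·√(I₁/I₂).
I₁/I₂ = 1050/224 = 4.688, so d₂ = 2.88 × √4.688 = 6.236 m.

6.24 m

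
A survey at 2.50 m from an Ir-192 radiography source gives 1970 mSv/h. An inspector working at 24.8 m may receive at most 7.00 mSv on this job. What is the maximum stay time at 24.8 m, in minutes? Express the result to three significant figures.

Using I₁d₁² = I₂d₂², rate at 24.8 m:
1970 × (2.50/24.8)² = 1970 × 0.01016 = 20.02 mSv/h.
Stay time = 7.00 mSv ÷ 20.02 mSv/h = 0.3497 h = 20.98 min.

21.0 min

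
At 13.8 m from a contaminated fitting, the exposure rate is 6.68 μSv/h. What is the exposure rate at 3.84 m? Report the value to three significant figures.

Intensity scales as (d₁/d₂)², so the rate at 3.84 m is
(13.8/3.84)² = 12.92, so 6.68 × 12.92 = 86.31 μSv/h.

86.3 μSv/h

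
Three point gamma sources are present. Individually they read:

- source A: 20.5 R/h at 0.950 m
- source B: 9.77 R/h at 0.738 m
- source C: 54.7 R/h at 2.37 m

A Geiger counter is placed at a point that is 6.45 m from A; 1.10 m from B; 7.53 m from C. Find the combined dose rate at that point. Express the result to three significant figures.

Each source contributes Iᵢ·(dᵢ/rᵢ)²; contributions add.
A: 20.5 × (0.950/6.45)² = 0.4447 R/h
B: 9.77 × (0.738/1.10)² = 4.398 R/h
C: 54.7 × (2.37/7.53)² = 5.419 R/h
Total = 0.4447 + 4.398 + 5.419 = 10.26 R/h.

10.3 R/h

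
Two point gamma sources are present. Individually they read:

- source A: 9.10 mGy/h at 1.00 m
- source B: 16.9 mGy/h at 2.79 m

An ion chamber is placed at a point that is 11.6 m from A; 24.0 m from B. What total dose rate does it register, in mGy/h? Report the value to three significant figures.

Each source contributes Iᵢ·(dᵢ/rᵢ)²; contributions add.
A: 9.10 × (1.00/11.6)² = 0.06763 mGy/h
B: 16.9 × (2.79/24.0)² = 0.2284 mGy/h
Total = 0.06763 + 0.2284 = 0.2960 mGy/h.

0.296 mGy/h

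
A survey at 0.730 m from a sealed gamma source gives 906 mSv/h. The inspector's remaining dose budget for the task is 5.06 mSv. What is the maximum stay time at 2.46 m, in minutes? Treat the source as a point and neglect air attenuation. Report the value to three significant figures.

3.81 min

Applying the 1/r² law, rate at 2.46 m:
906 × (0.730/2.46)² = 906 × 0.08806 = 79.78 mSv/h.
Stay time = 5.06 mSv ÷ 79.78 mSv/h = 0.06342 h = 3.805 min.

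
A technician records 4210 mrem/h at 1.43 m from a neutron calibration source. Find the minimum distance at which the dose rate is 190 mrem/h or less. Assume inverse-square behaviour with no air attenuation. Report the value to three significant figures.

6.73 m

Intensity scales as (d₁/d₂)², so d₂ = d₁·√(I₁/I₂).
I₁/I₂ = 4210/190 = 22.16, so d₂ = 1.43 × √22.16 = 6.732 m.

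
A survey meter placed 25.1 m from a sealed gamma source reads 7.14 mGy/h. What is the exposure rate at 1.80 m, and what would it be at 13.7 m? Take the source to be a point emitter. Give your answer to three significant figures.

1390 mGy/h; 24.0 mGy/h

By the inverse-square law,
At 1.80 m: (25.1/1.80)² = 194.4, so 7.14 × 194.4 = 1388 mGy/h
At 13.7 m: 1388 × (1.80/13.7)² = 1388 × 0.01726 = 23.96 mGy/h.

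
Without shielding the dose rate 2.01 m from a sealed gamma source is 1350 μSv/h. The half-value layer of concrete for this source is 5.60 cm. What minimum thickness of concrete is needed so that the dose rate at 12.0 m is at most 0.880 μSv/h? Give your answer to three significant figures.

30.4 cm

At 12.0 m, distance alone gives (2.01/12.0)² = 0.02806, so 1350 × 0.02806 = 37.88 μSv/h.
Further attenuation needed: 37.88/0.880 = 43.05.
n = log₂(43.05) = 5.428 half-value layers.
Thickness = 5.428 × 5.60 cm = 30.40 cm.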